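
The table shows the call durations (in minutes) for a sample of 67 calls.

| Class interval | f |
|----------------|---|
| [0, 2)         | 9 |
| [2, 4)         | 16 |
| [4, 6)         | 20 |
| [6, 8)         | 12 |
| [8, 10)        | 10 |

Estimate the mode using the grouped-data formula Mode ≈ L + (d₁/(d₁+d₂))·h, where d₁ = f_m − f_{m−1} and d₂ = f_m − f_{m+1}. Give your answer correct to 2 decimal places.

Modal class: [4, 6) (highest frequency 20).
d₁ = 20 − 16 = 4, d₂ = 20 − 12 = 8
Mode ≈ 4 + (4/(4+8)) × 2 = 4 + 0.6667 = 4.6667

4.67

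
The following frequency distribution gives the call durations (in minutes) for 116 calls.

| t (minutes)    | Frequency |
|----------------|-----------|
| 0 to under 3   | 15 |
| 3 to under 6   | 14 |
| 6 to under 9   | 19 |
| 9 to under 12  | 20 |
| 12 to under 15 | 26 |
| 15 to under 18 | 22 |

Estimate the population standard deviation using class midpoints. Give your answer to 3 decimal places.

4.981

Midpoints: 1.5, 4.5, 7.5, 10.5, 13.5, 16.5
n = 116, Σfm = 1152, mean = 9.9310
Σfm² = 14319
Σf(m − x̄)² = Σfm² − (Σfm)²/n = 14319 − 1152²/116 = 2878.4483
Population variance = 2878.4483 / 116 = 24.8142
Standard deviation = √24.8142 = 4.9814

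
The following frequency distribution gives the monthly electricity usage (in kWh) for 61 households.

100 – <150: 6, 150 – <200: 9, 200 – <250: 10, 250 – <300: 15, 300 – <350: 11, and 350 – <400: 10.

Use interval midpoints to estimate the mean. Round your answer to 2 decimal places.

Midpoints: 125, 175, 225, 275, 325, 375
Σfm = 6×125 + 9×175 + 10×225 + 15×275 + 11×325 + 10×375 = 16025
n = Σf = 61
Mean = 16025 / 61 = 262.7049

262.70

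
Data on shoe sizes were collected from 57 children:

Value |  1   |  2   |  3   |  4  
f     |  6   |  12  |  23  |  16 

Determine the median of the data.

Cumulative frequencies: 6, 18, 41, 57
n = 57, so the median is the value in position (n+1)/2 = 29.
Position 29 falls at value 3.

3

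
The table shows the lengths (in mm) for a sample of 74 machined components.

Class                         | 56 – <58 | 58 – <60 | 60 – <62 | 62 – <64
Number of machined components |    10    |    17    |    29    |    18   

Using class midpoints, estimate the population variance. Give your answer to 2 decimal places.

3.79

Midpoints: 57, 59, 61, 63
n = 74, Σfm = 4476, mean = 60.4865
Σfm² = 271018
Σf(m − x̄)² = Σfm² − (Σfm)²/n = 271018 − 4476²/74 = 280.4865
Population variance = 280.4865 / 74 = 3.7904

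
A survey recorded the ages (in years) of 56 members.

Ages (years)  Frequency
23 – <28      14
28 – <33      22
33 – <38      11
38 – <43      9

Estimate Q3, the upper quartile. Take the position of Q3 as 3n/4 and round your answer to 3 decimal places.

Cumulative frequencies: 14, 36, 47, 56
n = 56; position = 3n/4 = 42.
This falls in the class 33 – <38: L = 33, F = 36, f = 11, h = 5.
Upper quartile ≈ 33 + ((42 − 36) / 11) × 5 = 35.7273

35.727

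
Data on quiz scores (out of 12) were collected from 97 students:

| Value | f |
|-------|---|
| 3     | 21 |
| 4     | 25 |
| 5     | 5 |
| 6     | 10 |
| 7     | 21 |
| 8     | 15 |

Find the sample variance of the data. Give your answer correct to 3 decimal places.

Values: 3, 4, 5, 6, 7, 8
n = 97, Σfx = 515, mean = 5.3093
Σfx² = 3063
Σf(x − x̄)² = Σfx² − (Σfx)²/n = 3063 − 515²/97 = 328.7216
Sample variance = 328.7216 / 96 = 3.4242

3.424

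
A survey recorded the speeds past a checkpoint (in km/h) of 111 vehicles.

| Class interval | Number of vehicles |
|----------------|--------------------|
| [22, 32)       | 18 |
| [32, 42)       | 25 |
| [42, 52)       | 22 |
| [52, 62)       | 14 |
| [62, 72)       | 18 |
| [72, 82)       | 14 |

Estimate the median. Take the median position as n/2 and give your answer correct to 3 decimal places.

Cumulative frequencies: 18, 43, 65, 79, 97, 111
n = 111; position = n/2 = 55.5.
This falls in the class [42, 52): L = 42, F = 43, f = 22, h = 10.
Median ≈ 42 + ((55.5 − 43) / 22) × 10 = 47.6818

47.682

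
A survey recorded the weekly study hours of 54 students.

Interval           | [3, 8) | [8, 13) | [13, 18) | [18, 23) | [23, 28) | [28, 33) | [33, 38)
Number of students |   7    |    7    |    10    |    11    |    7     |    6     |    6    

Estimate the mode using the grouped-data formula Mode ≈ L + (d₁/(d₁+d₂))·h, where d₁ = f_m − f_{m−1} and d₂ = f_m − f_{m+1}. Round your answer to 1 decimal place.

19.0

Modal class: [18, 23) (highest frequency 11).
d₁ = 11 − 10 = 1, d₂ = 11 − 7 = 4
Mode ≈ 18 + (1/(1+4)) × 5 = 18 + 1.0000 = 19.0000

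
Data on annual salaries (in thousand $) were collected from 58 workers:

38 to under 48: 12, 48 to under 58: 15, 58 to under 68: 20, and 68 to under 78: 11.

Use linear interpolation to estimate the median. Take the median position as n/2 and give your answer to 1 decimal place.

Cumulative frequencies: 12, 27, 47, 58
n = 58; position = n/2 = 29.
This falls in the class 58 to under 68: L = 58, F = 27, f = 20, h = 10.
Median ≈ 58 + ((29 − 27) / 20) × 10 = 59.0000

59.0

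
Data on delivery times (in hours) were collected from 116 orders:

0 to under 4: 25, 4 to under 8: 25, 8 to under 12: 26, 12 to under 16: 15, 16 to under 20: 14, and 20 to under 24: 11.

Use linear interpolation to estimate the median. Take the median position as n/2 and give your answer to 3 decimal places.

Cumulative frequencies: 25, 50, 76, 91, 105, 116
n = 116; position = n/2 = 58.
This falls in the class 8 to under 12: L = 8, F = 50, f = 26, h = 4.
Median ≈ 8 + ((58 − 50) / 26) × 4 = 9.2308

9.231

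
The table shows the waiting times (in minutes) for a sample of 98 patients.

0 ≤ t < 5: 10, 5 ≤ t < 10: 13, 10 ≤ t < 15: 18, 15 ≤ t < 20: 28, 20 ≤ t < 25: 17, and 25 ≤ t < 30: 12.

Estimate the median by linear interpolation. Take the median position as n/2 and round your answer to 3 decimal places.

Cumulative frequencies: 10, 23, 41, 69, 86, 98
n = 98; position = n/2 = 49.
This falls in the class 15 ≤ t < 20: L = 15, F = 41, f = 28, h = 5.
Median ≈ 15 + ((49 − 41) / 28) × 5 = 16.4286

16.429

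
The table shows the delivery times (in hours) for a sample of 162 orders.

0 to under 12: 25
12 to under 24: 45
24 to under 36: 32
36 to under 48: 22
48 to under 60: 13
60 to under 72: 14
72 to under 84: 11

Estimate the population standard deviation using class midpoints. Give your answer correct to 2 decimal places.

21.33

Midpoints: 6, 18, 30, 42, 54, 66, 78
n = 162, Σfm = 5328, mean = 32.8889
Σfm² = 248904
Σf(m − x̄)² = Σfm² − (Σfm)²/n = 248904 − 5328²/162 = 73672.0000
Population variance = 73672.0000 / 162 = 454.7654
Standard deviation = √454.7654 = 21.3252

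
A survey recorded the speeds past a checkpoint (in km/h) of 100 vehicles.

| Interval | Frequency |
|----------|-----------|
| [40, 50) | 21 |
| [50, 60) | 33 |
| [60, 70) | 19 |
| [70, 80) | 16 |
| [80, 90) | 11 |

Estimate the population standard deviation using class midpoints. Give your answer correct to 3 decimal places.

12.779

Midpoints: 45, 55, 65, 75, 85
n = 100, Σfm = 6130, mean = 61.3000
Σfm² = 392100
Σf(m − x̄)² = Σfm² − (Σfm)²/n = 392100 − 6130²/100 = 16331.0000
Population variance = 16331.0000 / 100 = 163.3100
Standard deviation = √163.3100 = 12.7793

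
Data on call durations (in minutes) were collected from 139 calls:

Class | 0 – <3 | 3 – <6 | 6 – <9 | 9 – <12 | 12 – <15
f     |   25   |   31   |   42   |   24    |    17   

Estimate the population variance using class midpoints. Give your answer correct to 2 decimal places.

14.19

Midpoints: 1.5, 4.5, 7.5, 10.5, 13.5
n = 139, Σfm = 973.5, mean = 7.0036
Σfm² = 8790.75
Σf(m − x̄)² = Σfm² − (Σfm)²/n = 8790.75 − 973.5²/139 = 1972.7482
Population variance = 1972.7482 / 139 = 14.1924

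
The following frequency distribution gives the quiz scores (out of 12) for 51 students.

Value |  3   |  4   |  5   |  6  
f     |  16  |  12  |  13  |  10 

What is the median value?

4

Cumulative frequencies: 16, 28, 41, 51
n = 51, so the median is the value in position (n+1)/2 = 26.
Position 26 falls at value 4.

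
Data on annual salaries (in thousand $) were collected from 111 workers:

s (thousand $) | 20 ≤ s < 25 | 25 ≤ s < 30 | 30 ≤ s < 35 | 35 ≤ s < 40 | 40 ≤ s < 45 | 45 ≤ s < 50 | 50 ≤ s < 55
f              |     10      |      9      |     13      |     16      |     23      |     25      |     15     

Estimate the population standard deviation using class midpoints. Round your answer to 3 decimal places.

Midpoints: 22.5, 27.5, 32.5, 37.5, 42.5, 47.5, 52.5
n = 111, Σfm = 4447.5, mean = 40.0676
Σfm² = 187393.75
Σf(m − x̄)² = Σfm² − (Σfm)²/n = 187393.75 − 4447.5²/111 = 9193.2432
Population variance = 9193.2432 / 111 = 82.8220
Standard deviation = √82.8220 = 9.1007

9.101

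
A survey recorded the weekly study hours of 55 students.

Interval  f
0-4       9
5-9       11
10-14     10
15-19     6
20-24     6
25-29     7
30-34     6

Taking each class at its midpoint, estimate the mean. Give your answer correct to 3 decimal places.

Midpoints: 2, 7, 12, 17, 22, 27, 32
Σfm = 9×2 + 11×7 + 10×12 + 6×17 + 6×22 + 7×27 + 6×32 = 830
n = Σf = 55
Mean = 830 / 55 = 15.0909

15.091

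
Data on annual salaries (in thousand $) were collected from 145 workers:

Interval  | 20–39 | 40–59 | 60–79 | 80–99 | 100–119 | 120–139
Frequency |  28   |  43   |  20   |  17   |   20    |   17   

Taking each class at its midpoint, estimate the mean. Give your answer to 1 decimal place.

70.7

Midpoints: 29.5, 49.5, 69.5, 89.5, 109.5, 129.5
Σfm = 28×29.5 + 43×49.5 + 20×69.5 + 17×89.5 + 20×109.5 + 17×129.5 = 10257.5
n = Σf = 145
Mean = 10257.5 / 145 = 70.7414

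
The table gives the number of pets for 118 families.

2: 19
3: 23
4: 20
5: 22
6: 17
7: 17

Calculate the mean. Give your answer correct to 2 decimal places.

4.39

Values: 2, 3, 4, 5, 6, 7
Σfx = 19×2 + 23×3 + 20×4 + 22×5 + 17×6 + 17×7 = 518
n = Σf = 118
Mean = 518 / 118 = 4.3898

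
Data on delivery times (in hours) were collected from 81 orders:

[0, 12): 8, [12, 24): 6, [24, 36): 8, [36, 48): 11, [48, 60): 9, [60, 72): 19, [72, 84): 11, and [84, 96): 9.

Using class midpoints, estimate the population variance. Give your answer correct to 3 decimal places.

Midpoints: 6, 18, 30, 42, 54, 66, 78, 90
n = 81, Σfm = 4266, mean = 52.6667
Σfm² = 277668
Σf(m − x̄)² = Σfm² − (Σfm)²/n = 277668 − 4266²/81 = 52992.0000
Population variance = 52992.0000 / 81 = 654.2222

654.222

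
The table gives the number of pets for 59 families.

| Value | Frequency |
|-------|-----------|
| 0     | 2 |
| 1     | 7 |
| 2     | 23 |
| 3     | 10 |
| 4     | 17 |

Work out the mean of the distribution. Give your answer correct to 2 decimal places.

Values: 0, 1, 2, 3, 4
Σfx = 2×0 + 7×1 + 23×2 + 10×3 + 17×4 = 151
n = Σf = 59
Mean = 151 / 59 = 2.5593

2.56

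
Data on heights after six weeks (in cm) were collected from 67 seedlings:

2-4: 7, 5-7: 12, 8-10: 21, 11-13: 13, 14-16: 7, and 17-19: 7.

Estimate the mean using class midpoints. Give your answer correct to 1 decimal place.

10.0

Midpoints: 3, 6, 9, 12, 15, 18
Σfm = 7×3 + 12×6 + 21×9 + 13×12 + 7×15 + 7×18 = 669
n = Σf = 67
Mean = 669 / 67 = 9.9851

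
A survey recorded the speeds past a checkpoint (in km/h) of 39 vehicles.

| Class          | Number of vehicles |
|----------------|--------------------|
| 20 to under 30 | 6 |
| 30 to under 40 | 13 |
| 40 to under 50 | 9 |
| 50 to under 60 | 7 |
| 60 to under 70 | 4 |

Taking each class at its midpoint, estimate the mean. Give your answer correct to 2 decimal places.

42.44

Midpoints: 25, 35, 45, 55, 65
Σfm = 6×25 + 13×35 + 9×45 + 7×55 + 4×65 = 1655
n = Σf = 39
Mean = 1655 / 39 = 42.4359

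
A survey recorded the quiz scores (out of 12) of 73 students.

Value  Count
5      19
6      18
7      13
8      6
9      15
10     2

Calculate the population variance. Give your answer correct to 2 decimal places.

2.40

Values: 5, 6, 7, 8, 9, 10
n = 73, Σfx = 497, mean = 6.8082
Σfx² = 3559
Σf(x − x̄)² = Σfx² − (Σfx)²/n = 3559 − 497²/73 = 175.3151
Population variance = 175.3151 / 73 = 2.4016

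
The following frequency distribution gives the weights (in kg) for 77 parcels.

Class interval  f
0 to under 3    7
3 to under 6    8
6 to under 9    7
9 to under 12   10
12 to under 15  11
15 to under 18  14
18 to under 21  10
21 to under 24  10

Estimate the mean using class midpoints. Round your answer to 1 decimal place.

13.0

Midpoints: 1.5, 4.5, 7.5, 10.5, 13.5, 16.5, 19.5, 22.5
Σfm = 7×1.5 + 8×4.5 + 7×7.5 + 10×10.5 + 11×13.5 + 14×16.5 + 10×19.5 + 10×22.5 = 1003.5
n = Σf = 77
Mean = 1003.5 / 77 = 13.0325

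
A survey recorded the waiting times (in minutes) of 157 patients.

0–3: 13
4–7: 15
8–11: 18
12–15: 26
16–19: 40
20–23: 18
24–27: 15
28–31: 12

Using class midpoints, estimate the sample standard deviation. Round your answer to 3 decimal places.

7.787

Midpoints: 1.5, 5.5, 9.5, 13.5, 17.5, 21.5, 25.5, 29.5
n = 157, Σfm = 2447.5, mean = 15.5892
Σfm² = 47613.25
Σf(m − x̄)² = Σfm² − (Σfm)²/n = 47613.25 − 2447.5²/157 = 9458.7516
Sample variance = 9458.7516 / 156 = 60.6330
Standard deviation = √60.6330 = 7.7867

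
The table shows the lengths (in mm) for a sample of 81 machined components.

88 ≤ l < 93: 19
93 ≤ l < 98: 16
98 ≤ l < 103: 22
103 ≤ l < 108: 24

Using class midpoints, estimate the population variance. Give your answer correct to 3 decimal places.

Midpoints: 90.5, 95.5, 100.5, 105.5
n = 81, Σfm = 7990.5, mean = 98.6481
Σfm² = 790870.25
Σf(m − x̄)² = Σfm² − (Σfm)²/n = 790870.25 − 7990.5²/81 = 2622.2222
Population variance = 2622.2222 / 81 = 32.3731

32.373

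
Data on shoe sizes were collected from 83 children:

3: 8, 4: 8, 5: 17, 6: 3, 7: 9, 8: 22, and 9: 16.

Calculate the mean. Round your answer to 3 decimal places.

Values: 3, 4, 5, 6, 7, 8, 9
Σfx = 8×3 + 8×4 + 17×5 + 3×6 + 9×7 + 22×8 + 16×9 = 542
n = Σf = 83
Mean = 542 / 83 = 6.5301

6.530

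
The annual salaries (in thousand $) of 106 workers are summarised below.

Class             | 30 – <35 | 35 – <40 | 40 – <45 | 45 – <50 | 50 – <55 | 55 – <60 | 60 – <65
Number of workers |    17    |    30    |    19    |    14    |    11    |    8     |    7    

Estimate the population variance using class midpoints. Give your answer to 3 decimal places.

Midpoints: 32.5, 37.5, 42.5, 47.5, 52.5, 57.5, 62.5
n = 106, Σfm = 4625, mean = 43.6321
Σfm² = 210162.5
Σf(m − x̄)² = Σfm² − (Σfm)²/n = 210162.5 − 4625²/106 = 8364.1509
Population variance = 8364.1509 / 106 = 78.9071

78.907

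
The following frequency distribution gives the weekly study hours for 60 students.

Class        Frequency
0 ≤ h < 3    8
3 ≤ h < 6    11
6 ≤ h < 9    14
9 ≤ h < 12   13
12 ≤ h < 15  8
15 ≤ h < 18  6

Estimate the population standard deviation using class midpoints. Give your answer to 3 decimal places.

Midpoints: 1.5, 4.5, 7.5, 10.5, 13.5, 16.5
n = 60, Σfm = 510, mean = 8.5000
Σfm² = 5553
Σf(m − x̄)² = Σfm² − (Σfm)²/n = 5553 − 510²/60 = 1218.0000
Population variance = 1218.0000 / 60 = 20.3000
Standard deviation = √20.3000 = 4.5056

4.506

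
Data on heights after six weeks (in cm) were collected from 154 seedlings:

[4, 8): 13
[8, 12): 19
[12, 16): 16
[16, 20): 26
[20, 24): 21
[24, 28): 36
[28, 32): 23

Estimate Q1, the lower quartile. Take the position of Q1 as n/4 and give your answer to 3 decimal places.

Cumulative frequencies: 13, 32, 48, 74, 95, 131, 154
n = 154; position = n/4 = 38.5.
This falls in the class [12, 16): L = 12, F = 32, f = 16, h = 4.
Lower quartile ≈ 12 + ((38.5 − 32) / 16) × 4 = 13.6250

13.625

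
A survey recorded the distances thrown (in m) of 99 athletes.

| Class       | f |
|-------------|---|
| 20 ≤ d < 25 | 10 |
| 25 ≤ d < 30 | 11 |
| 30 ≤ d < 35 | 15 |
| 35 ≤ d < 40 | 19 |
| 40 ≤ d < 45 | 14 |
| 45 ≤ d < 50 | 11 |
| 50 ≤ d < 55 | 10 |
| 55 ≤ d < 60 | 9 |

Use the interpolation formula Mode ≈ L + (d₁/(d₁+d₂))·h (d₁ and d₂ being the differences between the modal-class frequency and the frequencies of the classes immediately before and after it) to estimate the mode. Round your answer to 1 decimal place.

37.2

Modal class: 35 ≤ d < 40 (highest frequency 19).
d₁ = 19 − 15 = 4, d₂ = 19 − 14 = 5
Mode ≈ 35 + (4/(4+5)) × 5 = 35 + 2.2222 = 37.2222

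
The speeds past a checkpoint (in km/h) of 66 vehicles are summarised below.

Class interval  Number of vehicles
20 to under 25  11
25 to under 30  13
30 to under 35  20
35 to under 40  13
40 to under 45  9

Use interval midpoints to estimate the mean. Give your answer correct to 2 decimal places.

32.20

Midpoints: 22.5, 27.5, 32.5, 37.5, 42.5
Σfm = 11×22.5 + 13×27.5 + 20×32.5 + 13×37.5 + 9×42.5 = 2125
n = Σf = 66
Mean = 2125 / 66 = 32.1970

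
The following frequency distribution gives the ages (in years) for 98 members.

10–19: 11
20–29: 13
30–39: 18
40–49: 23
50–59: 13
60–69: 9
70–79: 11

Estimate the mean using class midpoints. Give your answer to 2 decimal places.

43.17

Midpoints: 14.5, 24.5, 34.5, 44.5, 54.5, 64.5, 74.5
Σfm = 11×14.5 + 13×24.5 + 18×34.5 + 23×44.5 + 13×54.5 + 9×64.5 + 11×74.5 = 4231
n = Σf = 98
Mean = 4231 / 98 = 43.1735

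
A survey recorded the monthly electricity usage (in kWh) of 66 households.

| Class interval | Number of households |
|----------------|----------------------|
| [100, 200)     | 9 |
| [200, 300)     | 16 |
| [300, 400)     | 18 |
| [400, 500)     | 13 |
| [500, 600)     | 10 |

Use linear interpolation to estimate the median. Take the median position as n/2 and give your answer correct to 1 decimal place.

344.4

Cumulative frequencies: 9, 25, 43, 56, 66
n = 66; position = n/2 = 33.
This falls in the class [300, 400): L = 300, F = 25, f = 18, h = 100.
Median ≈ 300 + ((33 − 25) / 18) × 100 = 344.4444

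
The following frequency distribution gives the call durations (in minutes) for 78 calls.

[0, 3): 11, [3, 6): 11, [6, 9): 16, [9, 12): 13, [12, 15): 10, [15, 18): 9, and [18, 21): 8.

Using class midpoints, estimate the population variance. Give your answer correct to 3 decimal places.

31.428

Midpoints: 1.5, 4.5, 7.5, 10.5, 13.5, 16.5, 19.5
n = 78, Σfm = 762, mean = 9.7692
Σfm² = 9895.5
Σf(m − x̄)² = Σfm² − (Σfm)²/n = 9895.5 − 762²/78 = 2451.3462
Population variance = 2451.3462 / 78 = 31.4275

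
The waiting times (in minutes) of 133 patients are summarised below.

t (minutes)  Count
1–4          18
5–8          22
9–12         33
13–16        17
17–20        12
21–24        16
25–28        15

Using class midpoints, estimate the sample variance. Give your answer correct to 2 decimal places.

Midpoints: 2.5, 6.5, 10.5, 14.5, 18.5, 22.5, 26.5
n = 133, Σfm = 1760.5, mean = 13.2368
Σfm² = 30995.25
Σf(m − x̄)² = Σfm² − (Σfm)²/n = 30995.25 − 1760.5²/133 = 7691.7895
Sample variance = 7691.7895 / 132 = 58.2711

58.27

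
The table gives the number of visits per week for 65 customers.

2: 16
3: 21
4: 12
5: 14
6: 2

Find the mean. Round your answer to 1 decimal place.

Values: 2, 3, 4, 5, 6
Σfx = 16×2 + 21×3 + 12×4 + 14×5 + 2×6 = 225
n = Σf = 65
Mean = 225 / 65 = 3.4615

3.5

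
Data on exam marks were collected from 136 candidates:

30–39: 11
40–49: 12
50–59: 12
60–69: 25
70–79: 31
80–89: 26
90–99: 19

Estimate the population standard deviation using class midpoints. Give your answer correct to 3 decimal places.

17.739

Midpoints: 34.5, 44.5, 54.5, 64.5, 74.5, 84.5, 94.5
n = 136, Σfm = 9482, mean = 69.7206
Σfm² = 703884
Σf(m − x̄)² = Σfm² − (Σfm)²/n = 703884 − 9482²/136 = 42793.3824
Population variance = 42793.3824 / 136 = 314.6572
Standard deviation = √314.6572 = 17.7386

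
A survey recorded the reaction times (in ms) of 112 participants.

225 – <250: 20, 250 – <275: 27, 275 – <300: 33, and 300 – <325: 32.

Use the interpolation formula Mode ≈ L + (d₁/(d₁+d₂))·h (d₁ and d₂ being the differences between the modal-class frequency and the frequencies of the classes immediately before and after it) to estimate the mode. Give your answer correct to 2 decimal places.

Modal class: 275 – <300 (highest frequency 33).
d₁ = 33 − 27 = 6, d₂ = 33 − 32 = 1
Mode ≈ 275 + (6/(6+1)) × 25 = 275 + 21.4286 = 296.4286

296.43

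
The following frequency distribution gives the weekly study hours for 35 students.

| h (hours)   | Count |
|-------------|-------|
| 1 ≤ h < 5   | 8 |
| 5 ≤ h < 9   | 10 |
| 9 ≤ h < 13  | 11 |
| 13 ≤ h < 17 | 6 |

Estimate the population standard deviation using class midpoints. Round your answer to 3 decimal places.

Midpoints: 3, 7, 11, 15
n = 35, Σfm = 305, mean = 8.7143
Σfm² = 3243
Σf(m − x̄)² = Σfm² − (Σfm)²/n = 3243 − 305²/35 = 585.1429
Population variance = 585.1429 / 35 = 16.7184
Standard deviation = √16.7184 = 4.0888

4.089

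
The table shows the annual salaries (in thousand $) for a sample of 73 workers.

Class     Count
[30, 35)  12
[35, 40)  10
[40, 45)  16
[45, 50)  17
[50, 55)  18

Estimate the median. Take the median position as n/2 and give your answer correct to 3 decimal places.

44.531

Cumulative frequencies: 12, 22, 38, 55, 73
n = 73; position = n/2 = 36.5.
This falls in the class [40, 45): L = 40, F = 22, f = 16, h = 5.
Median ≈ 40 + ((36.5 − 22) / 16) × 5 = 44.5312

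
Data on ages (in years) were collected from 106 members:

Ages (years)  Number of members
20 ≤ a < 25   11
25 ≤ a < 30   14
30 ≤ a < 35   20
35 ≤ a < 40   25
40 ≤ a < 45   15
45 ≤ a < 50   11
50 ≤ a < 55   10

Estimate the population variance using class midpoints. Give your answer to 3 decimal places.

75.979

Midpoints: 22.5, 27.5, 32.5, 37.5, 42.5, 47.5, 52.5
n = 106, Σfm = 3905, mean = 36.8396
Σfm² = 151912.5
Σf(m − x̄)² = Σfm² − (Σfm)²/n = 151912.5 − 3905²/106 = 8053.7736
Population variance = 8053.7736 / 106 = 75.9790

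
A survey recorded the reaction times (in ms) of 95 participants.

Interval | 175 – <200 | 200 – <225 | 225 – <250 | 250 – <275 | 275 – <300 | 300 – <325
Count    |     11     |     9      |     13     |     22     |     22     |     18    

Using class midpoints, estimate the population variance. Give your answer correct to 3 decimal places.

Midpoints: 187.5, 212.5, 237.5, 262.5, 287.5, 312.5
n = 95, Σfm = 24787.5, mean = 260.9211
Σfm² = 6618593.75
Σf(m − x̄)² = Σfm² − (Σfm)²/n = 6618593.75 − 24787.5²/95 = 151013.1579
Population variance = 151013.1579 / 95 = 1589.6122

1589.612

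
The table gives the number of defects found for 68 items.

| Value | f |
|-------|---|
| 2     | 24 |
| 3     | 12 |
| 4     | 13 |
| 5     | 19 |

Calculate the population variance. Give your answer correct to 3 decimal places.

1.504

Values: 2, 3, 4, 5
n = 68, Σfx = 231, mean = 3.3971
Σfx² = 887
Σf(x − x̄)² = Σfx² − (Σfx)²/n = 887 − 231²/68 = 102.2794
Population variance = 102.2794 / 68 = 1.5041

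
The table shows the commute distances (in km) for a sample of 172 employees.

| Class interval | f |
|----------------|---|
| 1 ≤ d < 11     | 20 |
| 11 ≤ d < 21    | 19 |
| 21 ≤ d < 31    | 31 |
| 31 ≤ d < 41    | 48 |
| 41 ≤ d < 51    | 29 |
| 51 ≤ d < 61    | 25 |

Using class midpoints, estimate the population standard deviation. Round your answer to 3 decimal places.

Midpoints: 6, 16, 26, 36, 46, 56
n = 172, Σfm = 5692, mean = 33.0930
Σfm² = 228512
Σf(m − x̄)² = Σfm² − (Σfm)²/n = 228512 − 5692²/172 = 40146.5116
Population variance = 40146.5116 / 172 = 233.4100
Standard deviation = √233.4100 = 15.2778

15.278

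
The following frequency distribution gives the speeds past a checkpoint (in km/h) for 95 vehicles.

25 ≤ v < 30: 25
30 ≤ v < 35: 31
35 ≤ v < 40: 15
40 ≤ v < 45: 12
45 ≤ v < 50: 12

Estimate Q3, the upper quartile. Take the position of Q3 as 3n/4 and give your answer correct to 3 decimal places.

40.104

Cumulative frequencies: 25, 56, 71, 83, 95
n = 95; position = 3n/4 = 71.25.
This falls in the class 40 ≤ v < 45: L = 40, F = 71, f = 12, h = 5.
Upper quartile ≈ 40 + ((71.25 − 71) / 12) × 5 = 40.1042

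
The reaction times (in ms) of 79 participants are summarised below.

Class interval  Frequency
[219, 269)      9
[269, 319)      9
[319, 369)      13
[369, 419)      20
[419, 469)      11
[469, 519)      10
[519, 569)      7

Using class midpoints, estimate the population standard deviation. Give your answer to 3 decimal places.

Midpoints: 244, 294, 344, 394, 444, 494, 544
n = 79, Σfm = 30826, mean = 390.2025
Σfm² = 12637244
Σf(m − x̄)² = Σfm² − (Σfm)²/n = 12637244 − 30826²/79 = 608860.7595
Population variance = 608860.7595 / 79 = 7707.0982
Standard deviation = √7707.0982 = 87.7901

87.790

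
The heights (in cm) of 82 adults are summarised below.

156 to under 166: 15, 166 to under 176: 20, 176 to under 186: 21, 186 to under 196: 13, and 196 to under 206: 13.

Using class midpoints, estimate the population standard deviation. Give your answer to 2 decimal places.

Midpoints: 161, 171, 181, 191, 201
n = 82, Σfm = 14732, mean = 179.6585
Σfm² = 2661082
Σf(m − x̄)² = Σfm² − (Σfm)²/n = 2661082 − 14732²/82 = 14352.4390
Population variance = 14352.4390 / 82 = 175.0297
Standard deviation = √175.0297 = 13.2299

13.23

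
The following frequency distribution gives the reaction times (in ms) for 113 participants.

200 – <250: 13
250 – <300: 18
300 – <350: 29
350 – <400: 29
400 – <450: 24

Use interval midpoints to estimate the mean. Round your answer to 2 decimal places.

Midpoints: 225, 275, 325, 375, 425
Σfm = 13×225 + 18×275 + 29×325 + 29×375 + 24×425 = 38375
n = Σf = 113
Mean = 38375 / 113 = 339.6018

339.60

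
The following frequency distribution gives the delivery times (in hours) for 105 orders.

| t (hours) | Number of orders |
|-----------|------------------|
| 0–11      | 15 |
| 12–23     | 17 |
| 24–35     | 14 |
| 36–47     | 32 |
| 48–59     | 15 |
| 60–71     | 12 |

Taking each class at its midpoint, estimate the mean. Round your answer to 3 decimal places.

35.329

Midpoints: 5.5, 17.5, 29.5, 41.5, 53.5, 65.5
Σfm = 15×5.5 + 17×17.5 + 14×29.5 + 32×41.5 + 15×53.5 + 12×65.5 = 3709.5
n = Σf = 105
Mean = 3709.5 / 105 = 35.3286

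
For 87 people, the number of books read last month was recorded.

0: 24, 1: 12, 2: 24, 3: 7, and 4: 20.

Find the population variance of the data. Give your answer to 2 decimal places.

2.22

Values: 0, 1, 2, 3, 4
n = 87, Σfx = 161, mean = 1.8506
Σfx² = 491
Σf(x − x̄)² = Σfx² − (Σfx)²/n = 491 − 161²/87 = 193.0575
Population variance = 193.0575 / 87 = 2.2191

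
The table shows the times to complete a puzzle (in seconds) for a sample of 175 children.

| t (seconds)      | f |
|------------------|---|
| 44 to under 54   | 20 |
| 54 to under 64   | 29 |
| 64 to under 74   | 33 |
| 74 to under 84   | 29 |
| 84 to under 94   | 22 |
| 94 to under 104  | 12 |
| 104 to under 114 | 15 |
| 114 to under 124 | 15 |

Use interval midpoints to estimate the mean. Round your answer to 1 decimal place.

79.0

Midpoints: 49, 59, 69, 79, 89, 99, 109, 119
Σfm = 20×49 + 29×59 + 33×69 + 29×79 + 22×89 + 12×99 + 15×109 + 15×119 = 13825
n = Σf = 175
Mean = 13825 / 175 = 79.0000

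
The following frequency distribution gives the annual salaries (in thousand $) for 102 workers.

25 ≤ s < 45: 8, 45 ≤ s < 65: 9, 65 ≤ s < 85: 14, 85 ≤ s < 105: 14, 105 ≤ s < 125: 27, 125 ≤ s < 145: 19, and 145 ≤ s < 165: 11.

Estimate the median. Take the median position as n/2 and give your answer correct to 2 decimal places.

109.44

Cumulative frequencies: 8, 17, 31, 45, 72, 91, 102
n = 102; position = n/2 = 51.
This falls in the class 105 ≤ s < 125: L = 105, F = 45, f = 27, h = 20.
Median ≈ 105 + ((51 − 45) / 27) × 20 = 109.4444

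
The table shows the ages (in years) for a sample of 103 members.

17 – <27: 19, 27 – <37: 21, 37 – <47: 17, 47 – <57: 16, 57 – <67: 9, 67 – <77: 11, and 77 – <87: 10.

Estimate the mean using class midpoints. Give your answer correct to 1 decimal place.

Midpoints: 22, 32, 42, 52, 62, 72, 82
Σfm = 19×22 + 21×32 + 17×42 + 16×52 + 9×62 + 11×72 + 10×82 = 4806
n = Σf = 103
Mean = 4806 / 103 = 46.6602

46.7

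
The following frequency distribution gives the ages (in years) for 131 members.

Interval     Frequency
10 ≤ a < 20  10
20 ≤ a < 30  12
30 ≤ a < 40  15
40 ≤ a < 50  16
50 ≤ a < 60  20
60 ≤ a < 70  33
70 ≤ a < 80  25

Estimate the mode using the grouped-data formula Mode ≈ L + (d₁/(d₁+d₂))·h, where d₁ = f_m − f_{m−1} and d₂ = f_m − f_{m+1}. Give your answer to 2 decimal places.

66.19

Modal class: 60 ≤ a < 70 (highest frequency 33).
d₁ = 33 − 20 = 13, d₂ = 33 − 25 = 8
Mode ≈ 60 + (13/(13+8)) × 10 = 60 + 6.1905 = 66.1905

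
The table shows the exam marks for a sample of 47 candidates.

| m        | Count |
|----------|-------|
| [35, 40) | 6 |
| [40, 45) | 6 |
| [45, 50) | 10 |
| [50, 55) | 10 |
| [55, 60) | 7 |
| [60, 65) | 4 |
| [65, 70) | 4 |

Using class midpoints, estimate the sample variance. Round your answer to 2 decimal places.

Midpoints: 37.5, 42.5, 47.5, 52.5, 57.5, 62.5, 67.5
n = 47, Σfm = 2402.5, mean = 51.1170
Σfm² = 126393.75
Σf(m − x̄)² = Σfm² − (Σfm)²/n = 126393.75 − 2402.5²/47 = 3585.1064
Sample variance = 3585.1064 / 46 = 77.9371

77.94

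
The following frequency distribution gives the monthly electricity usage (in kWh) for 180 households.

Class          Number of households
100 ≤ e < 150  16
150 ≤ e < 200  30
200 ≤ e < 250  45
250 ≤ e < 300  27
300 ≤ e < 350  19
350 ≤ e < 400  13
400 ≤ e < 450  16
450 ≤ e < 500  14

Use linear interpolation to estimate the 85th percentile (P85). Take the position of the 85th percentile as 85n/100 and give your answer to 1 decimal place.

409.4

Cumulative frequencies: 16, 46, 91, 118, 137, 150, 166, 180
n = 180; position = 85n/100 = 153.
This falls in the class 400 ≤ e < 450: L = 400, F = 150, f = 16, h = 50.
85th percentile ≈ 400 + ((153 − 150) / 16) × 50 = 409.3750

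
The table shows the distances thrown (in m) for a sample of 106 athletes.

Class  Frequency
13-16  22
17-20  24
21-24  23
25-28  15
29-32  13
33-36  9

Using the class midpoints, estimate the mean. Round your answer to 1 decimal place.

Midpoints: 14.5, 18.5, 22.5, 26.5, 30.5, 34.5
Σfm = 22×14.5 + 24×18.5 + 23×22.5 + 15×26.5 + 13×30.5 + 9×34.5 = 2385
n = Σf = 106
Mean = 2385 / 106 = 22.5000

22.5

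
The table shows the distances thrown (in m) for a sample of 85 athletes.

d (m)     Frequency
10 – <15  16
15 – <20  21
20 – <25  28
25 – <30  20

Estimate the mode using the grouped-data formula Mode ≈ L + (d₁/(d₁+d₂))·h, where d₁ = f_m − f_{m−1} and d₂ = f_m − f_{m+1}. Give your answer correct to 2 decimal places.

Modal class: 20 – <25 (highest frequency 28).
d₁ = 28 − 21 = 7, d₂ = 28 − 20 = 8
Mode ≈ 20 + (7/(7+8)) × 5 = 20 + 2.3333 = 22.3333

22.33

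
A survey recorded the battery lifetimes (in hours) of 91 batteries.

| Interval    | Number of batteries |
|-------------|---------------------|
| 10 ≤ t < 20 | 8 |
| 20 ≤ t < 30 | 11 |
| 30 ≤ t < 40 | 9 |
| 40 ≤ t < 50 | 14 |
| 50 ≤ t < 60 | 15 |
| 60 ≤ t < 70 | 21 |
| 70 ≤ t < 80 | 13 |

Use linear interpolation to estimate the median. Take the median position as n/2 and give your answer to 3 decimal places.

52.333

Cumulative frequencies: 8, 19, 28, 42, 57, 78, 91
n = 91; position = n/2 = 45.5.
This falls in the class 50 ≤ t < 60: L = 50, F = 42, f = 15, h = 10.
Median ≈ 50 + ((45.5 − 42) / 15) × 10 = 52.3333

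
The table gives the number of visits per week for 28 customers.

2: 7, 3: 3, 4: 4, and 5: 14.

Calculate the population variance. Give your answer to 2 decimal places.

Values: 2, 3, 4, 5
n = 28, Σfx = 109, mean = 3.8929
Σfx² = 469
Σf(x − x̄)² = Σfx² − (Σfx)²/n = 469 − 109²/28 = 44.6786
Population variance = 44.6786 / 28 = 1.5957

1.60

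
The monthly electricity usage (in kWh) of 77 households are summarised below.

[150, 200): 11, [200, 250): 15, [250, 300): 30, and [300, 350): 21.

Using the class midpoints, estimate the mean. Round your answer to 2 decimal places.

Midpoints: 175, 225, 275, 325
Σfm = 11×175 + 15×225 + 30×275 + 21×325 = 20375
n = Σf = 77
Mean = 20375 / 77 = 264.6104

264.61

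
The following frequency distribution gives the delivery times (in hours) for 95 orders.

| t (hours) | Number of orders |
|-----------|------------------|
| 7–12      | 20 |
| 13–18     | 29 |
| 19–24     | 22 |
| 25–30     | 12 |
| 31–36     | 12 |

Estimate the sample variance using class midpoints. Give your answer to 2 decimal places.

60.33

Midpoints: 9.5, 15.5, 21.5, 27.5, 33.5
n = 95, Σfm = 1844.5, mean = 19.4158
Σfm² = 41483.75
Σf(m − x̄)² = Σfm² − (Σfm)²/n = 41483.75 − 1844.5²/95 = 5671.3263
Sample variance = 5671.3263 / 94 = 60.3333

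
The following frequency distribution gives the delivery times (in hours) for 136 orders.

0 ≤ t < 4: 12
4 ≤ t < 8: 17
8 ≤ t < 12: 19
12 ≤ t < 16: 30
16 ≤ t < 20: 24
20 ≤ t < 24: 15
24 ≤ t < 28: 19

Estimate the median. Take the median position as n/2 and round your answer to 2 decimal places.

Cumulative frequencies: 12, 29, 48, 78, 102, 117, 136
n = 136; position = n/2 = 68.
This falls in the class 12 ≤ t < 16: L = 12, F = 48, f = 30, h = 4.
Median ≈ 12 + ((68 − 48) / 30) × 4 = 14.6667

14.67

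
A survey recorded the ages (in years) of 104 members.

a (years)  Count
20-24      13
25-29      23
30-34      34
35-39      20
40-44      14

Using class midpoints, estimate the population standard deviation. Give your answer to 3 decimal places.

6.025

Midpoints: 22, 27, 32, 37, 42
n = 104, Σfm = 3323, mean = 31.9519
Σfm² = 109951
Σf(m − x̄)² = Σfm² − (Σfm)²/n = 109951 − 3323²/104 = 3774.7596
Population variance = 3774.7596 / 104 = 36.2958
Standard deviation = √36.2958 = 6.0246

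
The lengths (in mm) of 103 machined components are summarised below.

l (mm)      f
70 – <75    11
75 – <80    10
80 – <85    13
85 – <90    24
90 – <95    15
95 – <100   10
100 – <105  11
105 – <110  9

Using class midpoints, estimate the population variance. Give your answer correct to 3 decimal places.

Midpoints: 72.5, 77.5, 82.5, 87.5, 92.5, 97.5, 102.5, 107.5
n = 103, Σfm = 9202.5, mean = 89.3447
Σfm² = 833093.75
Σf(m − x̄)² = Σfm² − (Σfm)²/n = 833093.75 − 9202.5²/103 = 10899.5146
Population variance = 10899.5146 / 103 = 105.8205

105.821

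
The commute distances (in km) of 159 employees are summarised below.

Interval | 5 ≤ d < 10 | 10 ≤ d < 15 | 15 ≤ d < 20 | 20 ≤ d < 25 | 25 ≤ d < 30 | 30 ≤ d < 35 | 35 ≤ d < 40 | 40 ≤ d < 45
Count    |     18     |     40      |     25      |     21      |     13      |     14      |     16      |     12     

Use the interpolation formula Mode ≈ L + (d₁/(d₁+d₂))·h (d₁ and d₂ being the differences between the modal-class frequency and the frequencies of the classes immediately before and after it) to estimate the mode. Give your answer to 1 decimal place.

13.0

Modal class: 10 ≤ d < 15 (highest frequency 40).
d₁ = 40 − 18 = 22, d₂ = 40 − 25 = 15
Mode ≈ 10 + (22/(22+15)) × 5 = 10 + 2.9730 = 12.9730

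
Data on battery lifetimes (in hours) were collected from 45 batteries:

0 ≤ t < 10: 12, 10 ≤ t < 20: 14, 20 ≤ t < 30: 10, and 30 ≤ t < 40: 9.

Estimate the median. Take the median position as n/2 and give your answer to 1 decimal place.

Cumulative frequencies: 12, 26, 36, 45
n = 45; position = n/2 = 22.5.
This falls in the class 10 ≤ t < 20: L = 10, F = 12, f = 14, h = 10.
Median ≈ 10 + ((22.5 − 12) / 14) × 10 = 17.5000

17.5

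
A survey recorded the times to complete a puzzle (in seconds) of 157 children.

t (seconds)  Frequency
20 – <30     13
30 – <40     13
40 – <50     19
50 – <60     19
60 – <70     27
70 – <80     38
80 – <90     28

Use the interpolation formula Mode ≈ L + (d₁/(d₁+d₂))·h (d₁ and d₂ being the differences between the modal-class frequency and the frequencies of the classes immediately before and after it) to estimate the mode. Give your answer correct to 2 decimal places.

75.24

Modal class: 70 – <80 (highest frequency 38).
d₁ = 38 − 27 = 11, d₂ = 38 − 28 = 10
Mode ≈ 70 + (11/(11+10)) × 10 = 70 + 5.2381 = 75.2381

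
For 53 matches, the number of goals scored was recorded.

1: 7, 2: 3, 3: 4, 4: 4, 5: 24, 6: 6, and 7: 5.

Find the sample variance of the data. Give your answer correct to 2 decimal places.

3.16

Values: 1, 2, 3, 4, 5, 6, 7
n = 53, Σfx = 232, mean = 4.3774
Σfx² = 1180
Σf(x − x̄)² = Σfx² − (Σfx)²/n = 1180 − 232²/53 = 164.4528
Sample variance = 164.4528 / 52 = 3.1626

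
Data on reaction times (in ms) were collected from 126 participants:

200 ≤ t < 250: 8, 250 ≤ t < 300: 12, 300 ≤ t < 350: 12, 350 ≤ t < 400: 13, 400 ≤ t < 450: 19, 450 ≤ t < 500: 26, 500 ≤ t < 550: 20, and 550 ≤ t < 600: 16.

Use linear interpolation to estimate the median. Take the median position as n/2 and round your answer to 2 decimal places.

447.37

Cumulative frequencies: 8, 20, 32, 45, 64, 90, 110, 126
n = 126; position = n/2 = 63.
This falls in the class 400 ≤ t < 450: L = 400, F = 45, f = 19, h = 50.
Median ≈ 400 + ((63 − 45) / 19) × 50 = 447.3684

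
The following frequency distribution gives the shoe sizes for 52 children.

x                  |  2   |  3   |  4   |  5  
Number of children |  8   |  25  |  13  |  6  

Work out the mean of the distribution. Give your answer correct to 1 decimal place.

3.3

Values: 2, 3, 4, 5
Σfx = 8×2 + 25×3 + 13×4 + 6×5 = 173
n = Σf = 52
Mean = 173 / 52 = 3.3269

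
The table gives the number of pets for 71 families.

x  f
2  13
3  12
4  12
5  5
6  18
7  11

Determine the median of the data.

4

Cumulative frequencies: 13, 25, 37, 42, 60, 71
n = 71, so the median is the value in position (n+1)/2 = 36.
Position 36 falls at value 4.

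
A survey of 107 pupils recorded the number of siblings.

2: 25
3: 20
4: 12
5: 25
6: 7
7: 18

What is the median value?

Cumulative frequencies: 25, 45, 57, 82, 89, 107
n = 107, so the median is the value in position (n+1)/2 = 54.
Position 54 falls at value 4.

4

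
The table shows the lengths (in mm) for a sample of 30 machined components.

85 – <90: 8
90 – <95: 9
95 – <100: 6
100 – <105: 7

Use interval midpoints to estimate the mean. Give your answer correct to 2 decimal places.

Midpoints: 87.5, 92.5, 97.5, 102.5
Σfm = 8×87.5 + 9×92.5 + 6×97.5 + 7×102.5 = 2835
n = Σf = 30
Mean = 2835 / 30 = 94.5000

94.50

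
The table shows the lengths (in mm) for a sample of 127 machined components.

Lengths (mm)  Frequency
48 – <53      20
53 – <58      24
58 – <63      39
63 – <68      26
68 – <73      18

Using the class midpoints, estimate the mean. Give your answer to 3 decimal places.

60.421

Midpoints: 50.5, 55.5, 60.5, 65.5, 70.5
Σfm = 20×50.5 + 24×55.5 + 39×60.5 + 26×65.5 + 18×70.5 = 7673.5
n = Σf = 127
Mean = 7673.5 / 127 = 60.4213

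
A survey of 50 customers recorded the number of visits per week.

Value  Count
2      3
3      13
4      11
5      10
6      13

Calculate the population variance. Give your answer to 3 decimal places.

1.624

Values: 2, 3, 4, 5, 6
n = 50, Σfx = 217, mean = 4.3400
Σfx² = 1023
Σf(x − x̄)² = Σfx² − (Σfx)²/n = 1023 − 217²/50 = 81.2200
Population variance = 81.2200 / 50 = 1.6244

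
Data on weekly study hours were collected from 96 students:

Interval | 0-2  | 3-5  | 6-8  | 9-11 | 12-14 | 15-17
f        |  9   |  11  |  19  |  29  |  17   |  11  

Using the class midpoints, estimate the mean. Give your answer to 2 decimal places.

9.09

Midpoints: 1, 4, 7, 10, 13, 16
Σfm = 9×1 + 11×4 + 19×7 + 29×10 + 17×13 + 11×16 = 873
n = Σf = 96
Mean = 873 / 96 = 9.0938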